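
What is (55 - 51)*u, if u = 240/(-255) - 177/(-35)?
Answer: 9796/595 ≈ 16.464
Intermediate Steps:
u = 2449/595 (u = 240*(-1/255) - 177*(-1/35) = -16/17 + 177/35 = 2449/595 ≈ 4.1160)
(55 - 51)*u = (55 - 51)*(2449/595) = 4*(2449/595) = 9796/595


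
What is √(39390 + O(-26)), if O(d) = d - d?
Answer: √39390 ≈ 198.47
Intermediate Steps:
O(d) = 0
√(39390 + O(-26)) = √(39390 + 0) = √39390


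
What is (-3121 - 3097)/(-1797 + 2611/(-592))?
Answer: 3681056/1066435 ≈ 3.4517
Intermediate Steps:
(-3121 - 3097)/(-1797 + 2611/(-592)) = -6218/(-1797 + 2611*(-1/592)) = -6218/(-1797 - 2611/592) = -6218/(-1066435/592) = -6218*(-592/1066435) = 3681056/1066435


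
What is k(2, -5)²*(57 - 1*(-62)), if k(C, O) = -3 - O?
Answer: 476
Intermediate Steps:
k(2, -5)²*(57 - 1*(-62)) = (-3 - 1*(-5))²*(57 - 1*(-62)) = (-3 + 5)²*(57 + 62) = 2²*119 = 4*119 = 476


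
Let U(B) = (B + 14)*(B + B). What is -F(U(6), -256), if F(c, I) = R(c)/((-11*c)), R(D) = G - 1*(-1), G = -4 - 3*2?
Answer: -3/880 ≈ -0.0034091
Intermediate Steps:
G = -10 (G = -4 - 6 = -10)
U(B) = 2*B*(14 + B) (U(B) = (14 + B)*(2*B) = 2*B*(14 + B))
R(D) = -9 (R(D) = -10 - 1*(-1) = -10 + 1 = -9)
F(c, I) = 9/(11*c) (F(c, I) = -9*(-1/(11*c)) = -(-9)/(11*c) = 9/(11*c))
-F(U(6), -256) = -9/(11*(2*6*(14 + 6))) = -9/(11*(2*6*20)) = -9/(11*240) = -1*3/880 = -3/880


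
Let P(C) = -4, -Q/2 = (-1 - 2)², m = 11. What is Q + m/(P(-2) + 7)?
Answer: -43/3 ≈ -14.333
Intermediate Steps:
Q = -18 (Q = -2*(-1 - 2)² = -2*(-3)² = -2*9 = -18)
Q + m/(P(-2) + 7) = -18 + 11/(-4 + 7) = -18 + 11/3 = -43/3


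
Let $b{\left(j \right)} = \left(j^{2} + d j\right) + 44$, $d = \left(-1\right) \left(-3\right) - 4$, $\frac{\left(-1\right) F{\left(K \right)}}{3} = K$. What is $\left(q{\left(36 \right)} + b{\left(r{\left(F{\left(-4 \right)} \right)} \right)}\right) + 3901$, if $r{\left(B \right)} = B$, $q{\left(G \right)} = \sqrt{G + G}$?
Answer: $4077 + 6 \sqrt{2} \approx 4085.5$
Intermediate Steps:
$F{\left(K \right)} = - 3 K$
$q{\left(G \right)} = \sqrt{2} \sqrt{G}$ ($q{\left(G \right)} = \sqrt{2 G} = \sqrt{2} \sqrt{G}$)
$d = -1$ ($d = 3 - 4 = -1$)
$b{\left(j \right)} = 44 + j^{2} - j$ ($b{\left(j \right)} = \left(j^{2} - j\right) + 44 = 44 + j^{2} - j$)
$\left(q{\left(36 \right)} + b{\left(r{\left(F{\left(-4 \right)} \right)} \right)}\right) + 3901 = \left(\sqrt{2} \sqrt{36} + \left(44 + \left(\left(-3\right) \left(-4\right)\right)^{2} - \left(-3\right) \left(-4\right)\right)\right) + 3901 = \left(\sqrt{2} \cdot 6 + \left(44 + 12^{2} - 12\right)\right) + 3901 = \left(6 \sqrt{2} + \left(44 + 144 - 12\right)\right) + 3901 = \left(6 \sqrt{2} + 176\right) + 3901 = \left(176 + 6 \sqrt{2}\right) + 3901 = 4077 + 6 \sqrt{2}$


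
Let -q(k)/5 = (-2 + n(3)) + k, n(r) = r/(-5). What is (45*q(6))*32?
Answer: -24480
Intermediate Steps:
n(r) = -r/5 (n(r) = r*(-⅕) = -r/5)
q(k) = 13 - 5*k (q(k) = -5*((-2 - ⅕*3) + k) = -5*((-2 - ⅗) + k) = -5*(-13/5 + k) = 13 - 5*k)
(45*q(6))*32 = (45*(13 - 5*6))*32 = (45*(13 - 30))*32 = (45*(-17))*32 = -765*32 = -24480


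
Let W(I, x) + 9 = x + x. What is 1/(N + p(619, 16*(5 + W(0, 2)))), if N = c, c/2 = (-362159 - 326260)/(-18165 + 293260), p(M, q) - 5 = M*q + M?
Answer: 275095/170282442 ≈ 0.0016155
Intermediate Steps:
W(I, x) = -9 + 2*x (W(I, x) = -9 + (x + x) = -9 + 2*x)
p(M, q) = 5 + M + M*q (p(M, q) = 5 + (M*q + M) = 5 + (M + M*q) = 5 + M + M*q)
c = -1376838/275095 (c = 2*((-362159 - 326260)/(-18165 + 293260)) = 2*(-688419/275095) = -1376838/275095 ≈ -5.0050)
N = -1376838/275095 ≈ -5.0050
1/(N + p(619, 16*(5 + W(0, 2)))) = 1/(-1376838/275095 + (5 + 619 + 619*(16*(5 + (-9 + 2*2))))) = 1/(-1376838/275095 + (5 + 619 + 619*(16*(5 + (-9 + 4))))) = 1/(-1376838/275095 + (5 + 619 + 619*(16*(5 - 5)))) = 1/(-1376838/275095 + (5 + 619 + 619*(16*0))) = 1/(-1376838/275095 + (5 + 619 + 619*0)) = 1/(-1376838/275095 + (5 + 619 + 0)) = 1/(-1376838/275095 + 624) = 1/(170282442/275095) = 275095/170282442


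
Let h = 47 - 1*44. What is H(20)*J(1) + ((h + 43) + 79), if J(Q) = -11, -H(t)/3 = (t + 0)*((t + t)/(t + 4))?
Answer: 1225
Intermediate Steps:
h = 3 (h = 47 - 44 = 3)
H(t) = -6*t²/(4 + t) (H(t) = -3*(t + 0)*(t + t)/(t + 4) = -3*t*(2*t)/(4 + t) = -3*t*2*t/(4 + t) = -6*t²/(4 + t))
H(20)*J(1) + ((h + 43) + 79) = -6*20²/(4 + 20)*(-11) + ((3 + 43) + 79) = -6*400/24*(-11) + (46 + 79) = -6*400*1/24*(-11) + 125 = -100*(-11) + 125 = 1100 + 125 = 1225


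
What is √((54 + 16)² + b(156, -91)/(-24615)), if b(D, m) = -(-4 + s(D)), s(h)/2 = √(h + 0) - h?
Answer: 2*√(82469264560 + 2735*√39)/8205 ≈ 70.000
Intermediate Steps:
s(h) = -2*h + 2*√h (s(h) = 2*(√(h + 0) - h) = 2*(√h - h) = -2*h + 2*√h)
b(D, m) = 4 - 2*√D + 2*D (b(D, m) = -(-4 + (-2*D + 2*√D)) = -(-4 - 2*D + 2*√D) = 4 - 2*√D + 2*D)
√((54 + 16)² + b(156, -91)/(-24615)) = √((54 + 16)² + (4 - 4*√39 + 2*156)/(-24615)) = √(70² + (4 - 4*√39 + 312)*(-1/24615)) = √(4900 + (4 - 4*√39 + 312)*(-1/24615)) = √(4900 + (316 - 4*√39)*(-1/24615)) = √(4900 + (-316/24615 + 4*√39/24615)) = √(120613184/24615 + 4*√39/24615)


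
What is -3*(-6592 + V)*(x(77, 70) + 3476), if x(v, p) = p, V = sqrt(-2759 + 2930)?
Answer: 70125696 - 31914*sqrt(19) ≈ 6.9987e+7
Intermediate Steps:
V = 3*sqrt(19) (V = sqrt(171) = 3*sqrt(19) ≈ 13.077)
-3*(-6592 + V)*(x(77, 70) + 3476) = -3*(-6592 + 3*sqrt(19))*(70 + 3476) = -3*(-6592 + 3*sqrt(19))*3546 = -3*(-23375232 + 10638*sqrt(19)) = 70125696 - 31914*sqrt(19)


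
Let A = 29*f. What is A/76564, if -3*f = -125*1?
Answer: 3625/229692 ≈ 0.015782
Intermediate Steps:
f = 125/3 (f = -(-125)/3 = -1/3*(-125) = 125/3 ≈ 41.667)
A = 3625/3 (A = 29*(125/3) = 3625/3 ≈ 1208.3)
A/76564 = (3625/3)/76564 = (3625/3)*(1/76564) = 3625/229692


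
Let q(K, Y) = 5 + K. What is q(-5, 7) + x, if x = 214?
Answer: 214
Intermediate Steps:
q(-5, 7) + x = (5 - 5) + 214 = 0 + 214 = 214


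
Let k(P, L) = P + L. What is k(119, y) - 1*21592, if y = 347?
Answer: -21126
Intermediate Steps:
k(P, L) = L + P
k(119, y) - 1*21592 = (347 + 119) - 1*21592 = 466 - 21592 = -21126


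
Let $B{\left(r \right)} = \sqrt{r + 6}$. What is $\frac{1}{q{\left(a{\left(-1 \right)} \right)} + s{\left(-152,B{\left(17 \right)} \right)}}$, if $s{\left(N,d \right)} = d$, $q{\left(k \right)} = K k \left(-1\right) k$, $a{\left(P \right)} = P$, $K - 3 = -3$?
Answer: $\frac{\sqrt{23}}{23} \approx 0.20851$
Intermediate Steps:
$K = 0$ ($K = 3 - 3 = 0$)
$q{\left(k \right)} = 0$ ($q{\left(k \right)} = 0 k \left(-1\right) k = 0 \left(- k\right) k = 0 k = 0$)
$B{\left(r \right)} = \sqrt{6 + r}$
$\frac{1}{q{\left(a{\left(-1 \right)} \right)} + s{\left(-152,B{\left(17 \right)} \right)}} = \frac{1}{0 + \sqrt{6 + 17}} = \frac{1}{0 + \sqrt{23}} = \frac{1}{\sqrt{23}} = \frac{\sqrt{23}}{23}$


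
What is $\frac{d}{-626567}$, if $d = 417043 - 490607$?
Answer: $\frac{73564}{626567} \approx 0.11741$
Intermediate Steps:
$d = -73564$
$\frac{d}{-626567} = - \frac{73564}{-626567} = \left(-73564\right) \left(- \frac{1}{626567}\right) = \frac{73564}{626567}$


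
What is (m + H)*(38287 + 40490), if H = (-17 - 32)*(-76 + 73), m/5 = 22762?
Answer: 8977190589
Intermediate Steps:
m = 113810 (m = 5*22762 = 113810)
H = 147 (H = -49*(-3) = 147)
(m + H)*(38287 + 40490) = (113810 + 147)*(38287 + 40490) = 113957*78777 = 8977190589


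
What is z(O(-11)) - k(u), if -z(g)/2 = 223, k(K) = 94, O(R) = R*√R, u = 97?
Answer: -540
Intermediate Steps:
O(R) = R^(3/2)
z(g) = -446 (z(g) = -2*223 = -446)
z(O(-11)) - k(u) = -446 - 1*94 = -446 - 94 = -540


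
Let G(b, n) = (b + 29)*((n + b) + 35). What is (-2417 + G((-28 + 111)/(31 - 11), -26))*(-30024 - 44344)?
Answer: 3683219288/25 ≈ 1.4733e+8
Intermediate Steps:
G(b, n) = (29 + b)*(35 + b + n) (G(b, n) = (29 + b)*((b + n) + 35) = (29 + b)*(35 + b + n))
(-2417 + G((-28 + 111)/(31 - 11), -26))*(-30024 - 44344) = (-2417 + (1015 + ((-28 + 111)/(31 - 11))² + 29*(-26) + 64*((-28 + 111)/(31 - 11)) + ((-28 + 111)/(31 - 11))*(-26)))*(-30024 - 44344) = (-2417 + (1015 + (83/20)² - 754 + 64*(83/20) + (83/20)*(-26)))*(-74368) = (-2417 + (1015 + 6889/400 - 754 + 1328/5 - 1079/10))*(-74368) = (-2417 + 174369/400)*(-74368) = -792431/400*(-74368) = 3683219288/25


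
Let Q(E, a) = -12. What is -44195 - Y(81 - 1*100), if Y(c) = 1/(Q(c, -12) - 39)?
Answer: -2253944/51 ≈ -44195.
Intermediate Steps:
Y(c) = -1/51 (Y(c) = 1/(-12 - 39) = 1/(-51) = -1/51)
-44195 - Y(81 - 1*100) = -44195 - 1*(-1/51) = -44195 + 1/51 = -2253944/51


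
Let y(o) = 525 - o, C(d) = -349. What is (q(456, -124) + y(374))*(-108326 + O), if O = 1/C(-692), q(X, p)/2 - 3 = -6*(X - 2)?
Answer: 200030355525/349 ≈ 5.7315e+8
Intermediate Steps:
q(X, p) = 30 - 12*X (q(X, p) = 6 + 2*(-6*(X - 2)) = 6 + 2*(-6*(-2 + X)) = 6 + 2*(12 - 6*X) = 6 + (24 - 12*X) = 30 - 12*X)
O = -1/349 (O = 1/(-349) = -1/349 ≈ -0.0028653)
(q(456, -124) + y(374))*(-108326 + O) = ((30 - 12*456) + (525 - 1*374))*(-108326 - 1/349) = ((30 - 5472) + (525 - 374))*(-37805775/349) = (-5442 + 151)*(-37805775/349) = -5291*(-37805775/349) = 200030355525/349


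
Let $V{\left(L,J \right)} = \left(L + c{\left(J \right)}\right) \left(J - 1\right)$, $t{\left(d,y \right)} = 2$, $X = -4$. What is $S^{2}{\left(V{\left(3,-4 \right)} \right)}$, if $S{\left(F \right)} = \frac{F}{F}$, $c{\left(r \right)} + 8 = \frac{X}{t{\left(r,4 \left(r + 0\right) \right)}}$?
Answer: $1$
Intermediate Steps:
$c{\left(r \right)} = -10$ ($c{\left(r \right)} = -8 - \frac{4}{2} = -8 - 2 = -10$)
$V{\left(L,J \right)} = \left(-1 + J\right) \left(-10 + L\right)$ ($V{\left(L,J \right)} = \left(L - 10\right) \left(J - 1\right) = \left(-10 + L\right) \left(-1 + J\right) = \left(-1 + J\right) \left(-10 + L\right)$)
$S{\left(F \right)} = 1$
$S^{2}{\left(V{\left(3,-4 \right)} \right)} = 1^{2} = 1$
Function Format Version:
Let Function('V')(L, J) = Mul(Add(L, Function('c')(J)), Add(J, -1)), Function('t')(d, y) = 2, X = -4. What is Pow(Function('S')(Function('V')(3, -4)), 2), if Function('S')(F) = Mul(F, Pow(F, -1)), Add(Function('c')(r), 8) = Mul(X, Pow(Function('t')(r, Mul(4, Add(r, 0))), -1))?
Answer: 1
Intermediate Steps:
Function('c')(r) = -10 (Function('c')(r) = Add(-8, Mul(-4, Pow(2, -1))) = Add(-8, Mul(-4, Rational(1, 2))) = Add(-8, -2) = -10)
Function('V')(L, J) = Mul(Add(-1, J), Add(-10, L)) (Function('V')(L, J) = Mul(Add(L, -10), Add(J, -1)) = Mul(Add(-10, L), Add(-1, J)) = Mul(Add(-1, J), Add(-10, L)))
Function('S')(F) = 1
Pow(Function('S')(Function('V')(3, -4)), 2) = Pow(1, 2) = 1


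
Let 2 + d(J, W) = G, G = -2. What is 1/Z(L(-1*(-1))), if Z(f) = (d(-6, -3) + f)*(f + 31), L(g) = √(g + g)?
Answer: -61/6713 - 27*√2/13426 ≈ -0.011931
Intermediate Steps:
d(J, W) = -4 (d(J, W) = -2 - 2 = -4)
L(g) = √2*√g (L(g) = √(2*g) = √2*√g)
Z(f) = (-4 + f)*(31 + f) (Z(f) = (-4 + f)*(f + 31) = (-4 + f)*(31 + f))
1/Z(L(-1*(-1))) = 1/(-124 + (√2*√(-1*(-1)))² + 27*(√2*√(-1*(-1)))) = 1/(-124 + (√2*√1)² + 27*(√2*√1)) = 1/(-124 + (√2*1)² + 27*(√2*1)) = 1/(-124 + (√2)² + 27*√2) = 1/(-124 + 2 + 27*√2) = 1/(-122 + 27*√2)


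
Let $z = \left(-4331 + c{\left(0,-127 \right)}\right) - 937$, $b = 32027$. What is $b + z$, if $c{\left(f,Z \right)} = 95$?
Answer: $26854$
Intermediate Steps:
$z = -5173$ ($z = \left(-4331 + 95\right) - 937 = -4236 - 937 = -5173$)
$b + z = 32027 - 5173 = 26854$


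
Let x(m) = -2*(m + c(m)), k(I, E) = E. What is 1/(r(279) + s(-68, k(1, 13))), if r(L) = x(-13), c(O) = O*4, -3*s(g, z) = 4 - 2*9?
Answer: 3/404 ≈ 0.0074257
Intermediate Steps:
s(g, z) = 14/3 (s(g, z) = -(4 - 2*9)/3 = -(4 - 18)/3 = -⅓*(-14) = 14/3)
c(O) = 4*O
x(m) = -10*m (x(m) = -2*(m + 4*m) = -10*m)
r(L) = 130 (r(L) = -10*(-13) = 130)
1/(r(279) + s(-68, k(1, 13))) = 1/(130 + 14/3) = 1/(404/3) = 3/404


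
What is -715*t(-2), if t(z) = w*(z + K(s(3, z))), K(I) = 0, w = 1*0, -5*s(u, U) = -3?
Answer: 0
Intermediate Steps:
s(u, U) = ⅗ (s(u, U) = -⅕*(-3) = ⅗)
w = 0
t(z) = 0 (t(z) = 0*(z + 0) = 0*z = 0)
-715*t(-2) = -715*0 = 0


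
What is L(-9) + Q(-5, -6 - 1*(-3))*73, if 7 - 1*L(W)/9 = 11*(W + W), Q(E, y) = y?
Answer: 1626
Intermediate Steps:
L(W) = 63 - 198*W (L(W) = 63 - 99*(W + W) = 63 - 99*2*W = 63 - 198*W)
L(-9) + Q(-5, -6 - 1*(-3))*73 = (63 - 198*(-9)) + (-6 - 1*(-3))*73 = (63 + 1782) + (-6 + 3)*73 = 1845 - 3*73 = 1845 - 219 = 1626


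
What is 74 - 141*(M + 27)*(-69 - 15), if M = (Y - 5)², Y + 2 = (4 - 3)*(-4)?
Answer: 1752986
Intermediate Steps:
Y = -6 (Y = -2 + (4 - 3)*(-4) = -2 + 1*(-4) = -2 - 4 = -6)
M = 121 (M = (-6 - 5)² = (-11)² = 121)
74 - 141*(M + 27)*(-69 - 15) = 74 - 141*(121 + 27)*(-69 - 15) = 74 - 20868*(-84) = 74 - 141*(-12432) = 74 + 1752912 = 1752986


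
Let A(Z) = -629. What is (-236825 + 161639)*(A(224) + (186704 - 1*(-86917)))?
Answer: -20525176512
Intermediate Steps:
(-236825 + 161639)*(A(224) + (186704 - 1*(-86917))) = (-236825 + 161639)*(-629 + (186704 - 1*(-86917))) = -75186*(-629 + (186704 + 86917)) = -75186*(-629 + 273621) = -75186*272992 = -20525176512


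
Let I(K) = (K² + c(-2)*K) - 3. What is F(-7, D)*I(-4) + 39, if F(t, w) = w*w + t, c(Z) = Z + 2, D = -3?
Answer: 65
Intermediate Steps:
c(Z) = 2 + Z
I(K) = -3 + K² (I(K) = (K² + (2 - 2)*K) - 3 = (K² + 0*K) - 3 = (K² + 0) - 3 = K² - 3 = -3 + K²)
F(t, w) = t + w² (F(t, w) = w² + t = t + w²)
F(-7, D)*I(-4) + 39 = (-7 + (-3)²)*(-3 + (-4)²) + 39 = (-7 + 9)*(-3 + 16) + 39 = 2*13 + 39 = 26 + 39 = 65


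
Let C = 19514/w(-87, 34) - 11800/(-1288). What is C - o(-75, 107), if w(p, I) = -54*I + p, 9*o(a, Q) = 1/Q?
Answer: -98113810/99382563 ≈ -0.98723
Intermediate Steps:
o(a, Q) = 1/(9*Q)
w(p, I) = p - 54*I
C = -305329/309603 (C = 19514/(-87 - 54*34) - 11800/(-1288) = 19514/(-87 - 1836) - 11800*(-1/1288) = 19514/(-1923) + 1475/161 = 19514*(-1/1923) + 1475/161 = -19514/1923 + 1475/161 = -305329/309603 ≈ -0.98620)
C - o(-75, 107) = -305329/309603 - 1/(9*107) = -305329/309603 - 1*1/963 = -305329/309603 - 1/963 = -98113810/99382563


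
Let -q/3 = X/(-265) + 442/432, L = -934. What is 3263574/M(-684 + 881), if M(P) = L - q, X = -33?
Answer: -62268991920/17755027 ≈ -3507.1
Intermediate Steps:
q = -65693/19080 (q = -3*(-33/(-265) + 442/432) = -3*(-33*(-1/265) + 442*(1/432)) = -3*(33/265 + 221/216) = -3*65693/57240 = -65693/19080 ≈ -3.4430)
M(P) = -17755027/19080 (M(P) = -934 - 1*(-65693/19080) = -934 + 65693/19080 = -17755027/19080)
3263574/M(-684 + 881) = 3263574/(-17755027/19080) = 3263574*(-19080/17755027) = -62268991920/17755027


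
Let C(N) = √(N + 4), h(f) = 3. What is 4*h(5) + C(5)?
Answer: 15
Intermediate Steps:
C(N) = √(4 + N)
4*h(5) + C(5) = 4*3 + √(4 + 5) = 12 + √9 = 12 + 3 = 15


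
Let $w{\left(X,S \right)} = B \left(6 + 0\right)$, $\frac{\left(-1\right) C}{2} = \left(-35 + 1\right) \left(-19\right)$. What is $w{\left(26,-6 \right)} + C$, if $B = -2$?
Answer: $-1304$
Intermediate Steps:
$C = -1292$ ($C = - 2 \left(-35 + 1\right) \left(-19\right) = - 2 \left(\left(-34\right) \left(-19\right)\right) = \left(-2\right) 646 = -1292$)
$w{\left(X,S \right)} = -12$ ($w{\left(X,S \right)} = - 2 \left(6 + 0\right) = \left(-2\right) 6 = -12$)
$w{\left(26,-6 \right)} + C = -12 - 1292 = -1304$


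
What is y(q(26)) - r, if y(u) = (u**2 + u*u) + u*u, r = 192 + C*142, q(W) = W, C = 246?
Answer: -33096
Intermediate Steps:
r = 35124 (r = 192 + 246*142 = 192 + 34932 = 35124)
y(u) = 3*u**2 (y(u) = (u**2 + u**2) + u**2 = 2*u**2 + u**2 = 3*u**2)
y(q(26)) - r = 3*26**2 - 1*35124 = 3*676 - 35124 = 2028 - 35124 = -33096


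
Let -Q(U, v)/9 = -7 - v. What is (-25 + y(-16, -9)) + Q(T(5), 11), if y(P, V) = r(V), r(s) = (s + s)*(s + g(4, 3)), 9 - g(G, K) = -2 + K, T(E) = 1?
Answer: 155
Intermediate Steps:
Q(U, v) = 63 + 9*v (Q(U, v) = -9*(-7 - v) = 63 + 9*v)
g(G, K) = 11 - K (g(G, K) = 9 - (-2 + K) = 9 + (2 - K) = 11 - K)
r(s) = 2*s*(8 + s) (r(s) = (s + s)*(s + (11 - 1*3)) = (2*s)*(s + (11 - 3)) = (2*s)*(s + 8) = (2*s)*(8 + s) = 2*s*(8 + s))
y(P, V) = 2*V*(8 + V)
(-25 + y(-16, -9)) + Q(T(5), 11) = (-25 + 2*(-9)*(8 - 9)) + (63 + 9*11) = (-25 + 2*(-9)*(-1)) + (63 + 99) = (-25 + 18) + 162 = -7 + 162 = 155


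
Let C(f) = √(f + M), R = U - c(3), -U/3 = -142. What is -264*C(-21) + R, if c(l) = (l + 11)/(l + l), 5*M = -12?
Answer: 1271/3 - 792*I*√65/5 ≈ 423.67 - 1277.1*I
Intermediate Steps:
M = -12/5 (M = (⅕)*(-12) = -12/5 ≈ -2.4000)
U = 426 (U = -3*(-142) = 426)
c(l) = (11 + l)/(2*l) (c(l) = (11 + l)/((2*l)) = (11 + l)*(1/(2*l)) = (11 + l)/(2*l))
R = 1271/3 (R = 426 - (11 + 3)/(2*3) = 426 - 14/(2*3) = 426 - 1*7/3 = 426 - 7/3 = 1271/3 ≈ 423.67)
C(f) = √(-12/5 + f) (C(f) = √(f - 12/5) = √(-12/5 + f))
-264*C(-21) + R = -264*√(-60 + 25*(-21))/5 + 1271/3 = -264*√(-60 - 525)/5 + 1271/3 = -264*√(-585)/5 + 1271/3 = -264*3*I*√65/5 + 1271/3 = -792*I*√65/5 + 1271/3 = 1271/3 - 792*I*√65/5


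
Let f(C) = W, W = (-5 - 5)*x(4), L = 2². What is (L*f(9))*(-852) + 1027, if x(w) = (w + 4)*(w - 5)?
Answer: -271613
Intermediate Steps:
L = 4
x(w) = (-5 + w)*(4 + w) (x(w) = (4 + w)*(-5 + w) = (-5 + w)*(4 + w))
W = 80 (W = (-5 - 5)*(-20 + 4² - 1*4) = -10*(-20 + 16 - 4) = -10*(-8) = 80)
f(C) = 80
(L*f(9))*(-852) + 1027 = (4*80)*(-852) + 1027 = 320*(-852) + 1027 = -272640 + 1027 = -271613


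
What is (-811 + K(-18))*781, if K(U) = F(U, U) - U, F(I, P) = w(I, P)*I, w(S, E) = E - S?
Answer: -619333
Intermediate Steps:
F(I, P) = I*(P - I) (F(I, P) = (P - I)*I = I*(P - I))
K(U) = -U (K(U) = U*(U - U) - U = U*0 - U = 0 - U = -U)
(-811 + K(-18))*781 = (-811 - 1*(-18))*781 = (-811 + 18)*781 = -793*781 = -619333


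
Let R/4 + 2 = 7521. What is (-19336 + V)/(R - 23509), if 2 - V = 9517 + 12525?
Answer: -13792/2189 ≈ -6.3006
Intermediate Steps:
R = 30076 (R = -8 + 4*7521 = -8 + 30084 = 30076)
V = -22040 (V = 2 - (9517 + 12525) = 2 - 1*22042 = 2 - 22042 = -22040)
(-19336 + V)/(R - 23509) = (-19336 - 22040)/(30076 - 23509) = -41376/6567 = -41376*1/6567 = -13792/2189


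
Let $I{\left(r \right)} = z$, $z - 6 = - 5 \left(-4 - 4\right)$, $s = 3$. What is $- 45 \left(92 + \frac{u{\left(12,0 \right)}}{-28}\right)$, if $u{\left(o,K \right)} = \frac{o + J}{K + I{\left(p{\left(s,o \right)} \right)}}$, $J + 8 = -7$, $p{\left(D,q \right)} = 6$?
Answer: $- \frac{5332455}{1288} \approx -4140.1$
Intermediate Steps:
$z = 46$ ($z = 6 - 5 \left(-4 - 4\right) = 6 - -40 = 6 + 40 = 46$)
$I{\left(r \right)} = 46$
$J = -15$ ($J = -8 - 7 = -15$)
$u{\left(o,K \right)} = \frac{-15 + o}{46 + K}$ ($u{\left(o,K \right)} = \frac{o - 15}{K + 46} = \frac{-15 + o}{46 + K}$)
$- 45 \left(92 + \frac{u{\left(12,0 \right)}}{-28}\right) = - 45 \left(92 + \frac{\frac{1}{46 + 0} \left(-15 + 12\right)}{-28}\right) = - 45 \left(92 + \frac{1}{46} \left(-3\right) \left(- \frac{1}{28}\right)\right) = - 45 \left(92 - - \frac{3}{1288}\right) = - 45 \left(92 + \frac{3}{1288}\right) = \left(-45\right) \frac{118499}{1288} = - \frac{5332455}{1288}$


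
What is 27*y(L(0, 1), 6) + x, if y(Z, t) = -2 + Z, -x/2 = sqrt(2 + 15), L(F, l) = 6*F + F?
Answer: -54 - 2*sqrt(17) ≈ -62.246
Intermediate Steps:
L(F, l) = 7*F
x = -2*sqrt(17) (x = -2*sqrt(2 + 15) = -2*sqrt(17) ≈ -8.2462)
27*y(L(0, 1), 6) + x = 27*(-2 + 7*0) - 2*sqrt(17) = 27*(-2 + 0) - 2*sqrt(17) = 27*(-2) - 2*sqrt(17) = -54 - 2*sqrt(17)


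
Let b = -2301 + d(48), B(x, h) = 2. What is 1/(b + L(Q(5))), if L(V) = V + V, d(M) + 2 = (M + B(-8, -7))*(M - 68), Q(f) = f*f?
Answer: -1/3253 ≈ -0.00030741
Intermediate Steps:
Q(f) = f²
d(M) = -2 + (-68 + M)*(2 + M) (d(M) = -2 + (M + 2)*(M - 68) = -2 + (2 + M)*(-68 + M) = -2 + (-68 + M)*(2 + M))
L(V) = 2*V
b = -3303 (b = -2301 + (-138 + 48² - 66*48) = -2301 + (-138 + 2304 - 3168) = -2301 - 1002 = -3303)
1/(b + L(Q(5))) = 1/(-3303 + 2*5²) = 1/(-3303 + 2*25) = 1/(-3303 + 50) = 1/(-3253) = -1/3253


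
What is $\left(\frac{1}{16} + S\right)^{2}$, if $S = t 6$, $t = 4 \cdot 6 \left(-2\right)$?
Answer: $\frac{21224449}{256} \approx 82908.0$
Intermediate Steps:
$t = -48$ ($t = 24 \left(-2\right) = -48$)
$S = -288$ ($S = \left(-48\right) 6 = -288$)
$\left(\frac{1}{16} + S\right)^{2} = \left(\frac{1}{16} - 288\right)^{2} = \left(- \frac{4607}{16}\right)^{2} = \frac{21224449}{256}$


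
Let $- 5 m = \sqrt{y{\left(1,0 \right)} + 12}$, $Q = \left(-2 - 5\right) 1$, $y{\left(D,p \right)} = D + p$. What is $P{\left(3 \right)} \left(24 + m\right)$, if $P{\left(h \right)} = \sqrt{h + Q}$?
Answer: $\frac{2 i \left(120 - \sqrt{13}\right)}{5} \approx 46.558 i$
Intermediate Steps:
$Q = -7$ ($Q = \left(-7\right) 1 = -7$)
$P{\left(h \right)} = \sqrt{-7 + h}$ ($P{\left(h \right)} = \sqrt{h - 7} = \sqrt{-7 + h}$)
$m = - \frac{\sqrt{13}}{5}$ ($m = - \frac{\sqrt{\left(1 + 0\right) + 12}}{5} = - \frac{\sqrt{1 + 12}}{5} = - \frac{\sqrt{13}}{5} \approx -0.72111$)
$P{\left(3 \right)} \left(24 + m\right) = \sqrt{-7 + 3} \left(24 - \frac{\sqrt{13}}{5}\right) = \sqrt{-4} \left(24 - \frac{\sqrt{13}}{5}\right) = 2 i \left(24 - \frac{\sqrt{13}}{5}\right)$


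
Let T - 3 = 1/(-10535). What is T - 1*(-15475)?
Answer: 163060729/10535 ≈ 15478.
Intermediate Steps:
T = 31604/10535 (T = 3 + 1/(-10535) = 3 - 1/10535 = 31604/10535 ≈ 2.9999)
T - 1*(-15475) = 31604/10535 - 1*(-15475) = 31604/10535 + 15475 = 163060729/10535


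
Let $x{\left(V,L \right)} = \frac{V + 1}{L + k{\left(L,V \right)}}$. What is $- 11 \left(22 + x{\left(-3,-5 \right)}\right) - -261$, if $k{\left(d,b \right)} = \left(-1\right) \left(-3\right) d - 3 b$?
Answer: $17$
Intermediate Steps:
$k{\left(d,b \right)} = - 3 b + 3 d$ ($k{\left(d,b \right)} = 3 d - 3 b = - 3 b + 3 d$)
$x{\left(V,L \right)} = \frac{1 + V}{- 3 V + 4 L}$ ($x{\left(V,L \right)} = \frac{V + 1}{L + \left(- 3 V + 3 L\right)} = \frac{1 + V}{- 3 V + 4 L}$)
$- 11 \left(22 + x{\left(-3,-5 \right)}\right) - -261 = - 11 \left(22 + \frac{1 - 3}{\left(-3\right) \left(-3\right) + 4 \left(-5\right)}\right) - -261 = - 11 \left(22 + \frac{1}{9 - 20} \left(-2\right)\right) + 261 = - 11 \left(22 + \frac{1}{-11} \left(-2\right)\right) + 261 = - 11 \left(22 - - \frac{2}{11}\right) + 261 = - 11 \left(22 + \frac{2}{11}\right) + 261 = \left(-11\right) \frac{244}{11} + 261 = -244 + 261 = 17$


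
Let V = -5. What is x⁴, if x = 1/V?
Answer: 1/625 ≈ 0.0016000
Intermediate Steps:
x = -⅕ (x = 1/(-5) = -⅕ ≈ -0.20000)
x⁴ = (-⅕)⁴ = 1/625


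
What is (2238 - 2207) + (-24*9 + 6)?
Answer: -179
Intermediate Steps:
(2238 - 2207) + (-24*9 + 6) = 31 + (-216 + 6) = 31 - 210 = -179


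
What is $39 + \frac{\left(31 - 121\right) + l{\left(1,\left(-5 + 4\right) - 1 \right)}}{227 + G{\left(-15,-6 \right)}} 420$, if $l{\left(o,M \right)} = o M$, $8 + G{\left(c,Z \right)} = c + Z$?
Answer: $- \frac{5153}{33} \approx -156.15$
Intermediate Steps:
$G{\left(c,Z \right)} = -8 + Z + c$ ($G{\left(c,Z \right)} = -8 + \left(c + Z\right) = -8 + \left(Z + c\right) = -8 + Z + c$)
$l{\left(o,M \right)} = M o$
$39 + \frac{\left(31 - 121\right) + l{\left(1,\left(-5 + 4\right) - 1 \right)}}{227 + G{\left(-15,-6 \right)}} 420 = 39 + \frac{\left(31 - 121\right) + \left(\left(-5 + 4\right) - 1\right) 1}{227 - 29} \cdot 420 = 39 + \frac{\left(31 - 121\right) + \left(-1 - 1\right) 1}{227 - 29} \cdot 420 = 39 + \frac{-90 - 2}{198} \cdot 420 = 39 + \left(-90 - 2\right) \frac{1}{198} \cdot 420 = 39 + \left(-92\right) \frac{1}{198} \cdot 420 = 39 - \frac{6440}{33} = - \frac{5153}{33}$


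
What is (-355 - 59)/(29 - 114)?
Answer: 414/85 ≈ 4.8706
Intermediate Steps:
(-355 - 59)/(29 - 114) = -414/(-85) = -414*(-1/85) = 414/85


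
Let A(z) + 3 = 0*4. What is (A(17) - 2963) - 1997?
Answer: -4963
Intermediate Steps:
A(z) = -3 (A(z) = -3 + 0*4 = -3 + 0 = -3)
(A(17) - 2963) - 1997 = (-3 - 2963) - 1997 = -2966 - 1997 = -4963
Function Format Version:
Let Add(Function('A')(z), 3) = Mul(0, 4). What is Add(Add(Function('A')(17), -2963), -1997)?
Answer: -4963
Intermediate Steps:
Function('A')(z) = -3 (Function('A')(z) = Add(-3, Mul(0, 4)) = Add(-3, 0) = -3)
Add(Add(Function('A')(17), -2963), -1997) = Add(Add(-3, -2963), -1997) = Add(-2966, -1997) = -4963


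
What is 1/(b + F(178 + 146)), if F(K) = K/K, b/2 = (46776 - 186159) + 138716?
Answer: -1/1333 ≈ -0.00075019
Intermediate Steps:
b = -1334 (b = 2*((46776 - 186159) + 138716) = 2*(-139383 + 138716) = 2*(-667) = -1334)
F(K) = 1
1/(b + F(178 + 146)) = 1/(-1334 + 1) = 1/(-1333) = -1/1333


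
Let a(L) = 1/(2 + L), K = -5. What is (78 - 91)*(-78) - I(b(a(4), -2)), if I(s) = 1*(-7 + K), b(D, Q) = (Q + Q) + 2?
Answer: 1026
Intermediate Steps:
b(D, Q) = 2 + 2*Q (b(D, Q) = 2*Q + 2 = 2 + 2*Q)
I(s) = -12 (I(s) = 1*(-7 - 5) = 1*(-12) = -12)
(78 - 91)*(-78) - I(b(a(4), -2)) = (78 - 91)*(-78) - 1*(-12) = -13*(-78) + 12 = 1014 + 12 = 1026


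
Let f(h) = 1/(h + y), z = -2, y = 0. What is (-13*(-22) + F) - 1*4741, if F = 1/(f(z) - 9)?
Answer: -84647/19 ≈ -4455.1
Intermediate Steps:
f(h) = 1/h (f(h) = 1/(h + 0) = 1/h)
F = -2/19 (F = 1/(1/(-2) - 9) = 1/(-½ - 9) = 1/(-19/2) = -2/19 ≈ -0.10526)
(-13*(-22) + F) - 1*4741 = (-13*(-22) - 2/19) - 1*4741 = (286 - 2/19) - 4741 = 5432/19 - 4741 = -84647/19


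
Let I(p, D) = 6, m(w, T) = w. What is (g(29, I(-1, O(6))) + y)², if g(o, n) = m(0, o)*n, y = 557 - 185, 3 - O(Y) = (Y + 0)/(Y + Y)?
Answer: 138384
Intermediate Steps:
O(Y) = 5/2 (O(Y) = 3 - (Y + 0)/(Y + Y) = 3 - Y/(2*Y) = 3 - Y*1/(2*Y) = 3 - 1*½ = 3 - ½ = 5/2)
y = 372
g(o, n) = 0 (g(o, n) = 0*n = 0)
(g(29, I(-1, O(6))) + y)² = (0 + 372)² = 372² = 138384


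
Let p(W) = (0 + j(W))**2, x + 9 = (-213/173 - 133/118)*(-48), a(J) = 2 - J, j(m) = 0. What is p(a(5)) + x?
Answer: 1063569/10207 ≈ 104.20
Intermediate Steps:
x = 1063569/10207 (x = -9 + (-213/173 - 133/118)*(-48) = -9 - 48143/20414*(-48) = -9 + 1155432/10207 = 1063569/10207 ≈ 104.20)
p(W) = 0 (p(W) = (0 + 0)**2 = 0**2 = 0)
p(a(5)) + x = 0 + 1063569/10207 = 1063569/10207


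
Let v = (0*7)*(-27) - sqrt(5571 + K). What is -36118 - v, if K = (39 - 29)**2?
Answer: -36118 + sqrt(5671) ≈ -36043.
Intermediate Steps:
K = 100 (K = 10**2 = 100)
v = -sqrt(5671) (v = (0*7)*(-27) - sqrt(5571 + 100) = 0*(-27) - sqrt(5671) = 0 - sqrt(5671) = -sqrt(5671) ≈ -75.306)
-36118 - v = -36118 - (-1)*sqrt(5671) = -36118 + sqrt(5671)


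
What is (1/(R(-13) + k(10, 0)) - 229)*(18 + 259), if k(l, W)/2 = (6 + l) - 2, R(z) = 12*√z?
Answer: 831*(-916*√13 + 2137*I)/(4*(-7*I + 3*√13)) ≈ -63430.0 - 4.5124*I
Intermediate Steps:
k(l, W) = 8 + 2*l (k(l, W) = 2*((6 + l) - 2) = 2*(4 + l) = 8 + 2*l)
(1/(R(-13) + k(10, 0)) - 229)*(18 + 259) = (1/(12*√(-13) + (8 + 2*10)) - 229)*(18 + 259) = (1/(12*(I*√13) + (8 + 20)) - 229)*277 = (1/(12*I*√13 + 28) - 229)*277 = (1/(28 + 12*I*√13) - 229)*277 = (-229 + 1/(28 + 12*I*√13))*277 = -63433 + 277/(28 + 12*I*√13)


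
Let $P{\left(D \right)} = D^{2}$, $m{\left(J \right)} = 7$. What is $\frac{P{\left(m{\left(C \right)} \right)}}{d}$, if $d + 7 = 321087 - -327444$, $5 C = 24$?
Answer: $\frac{49}{648524} \approx 7.5556 \cdot 10^{-5}$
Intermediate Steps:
$C = \frac{24}{5}$ ($C = \frac{1}{5} \cdot 24 = \frac{24}{5} \approx 4.8$)
$d = 648524$ ($d = -7 + \left(321087 - -327444\right) = -7 + \left(321087 + 327444\right) = -7 + 648531 = 648524$)
$\frac{P{\left(m{\left(C \right)} \right)}}{d} = \frac{7^{2}}{648524} = 49 \cdot \frac{1}{648524} = \frac{49}{648524}$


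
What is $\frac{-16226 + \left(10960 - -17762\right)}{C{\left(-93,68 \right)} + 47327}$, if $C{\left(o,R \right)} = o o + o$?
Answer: $\frac{12496}{55883} \approx 0.22361$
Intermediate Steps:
$C{\left(o,R \right)} = o + o^{2}$ ($C{\left(o,R \right)} = o^{2} + o = o + o^{2}$)
$\frac{-16226 + \left(10960 - -17762\right)}{C{\left(-93,68 \right)} + 47327} = \frac{-16226 + \left(10960 - -17762\right)}{- 93 \left(1 - 93\right) + 47327} = \frac{-16226 + \left(10960 + 17762\right)}{\left(-93\right) \left(-92\right) + 47327} = \frac{-16226 + 28722}{8556 + 47327} = \frac{12496}{55883}$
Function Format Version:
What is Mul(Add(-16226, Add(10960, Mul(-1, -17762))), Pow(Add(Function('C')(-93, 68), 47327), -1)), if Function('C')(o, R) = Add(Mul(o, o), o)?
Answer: Rational(12496, 55883) ≈ 0.22361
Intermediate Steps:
Function('C')(o, R) = Add(o, Pow(o, 2)) (Function('C')(o, R) = Add(Pow(o, 2), o) = Add(o, Pow(o, 2)))
Mul(Add(-16226, Add(10960, Mul(-1, -17762))), Pow(Add(Function('C')(-93, 68), 47327), -1)) = Mul(Add(-16226, Add(10960, Mul(-1, -17762))), Pow(Add(Mul(-93, Add(1, -93)), 47327), -1)) = Mul(Add(-16226, Add(10960, 17762)), Pow(Add(Mul(-93, -92), 47327), -1)) = Mul(Add(-16226, 28722), Pow(Add(8556, 47327), -1)) = Mul(12496, Pow(55883, -1)) = Mul(12496, Rational(1, 55883)) = Rational(12496, 55883)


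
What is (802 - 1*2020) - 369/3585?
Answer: -1455633/1195 ≈ -1218.1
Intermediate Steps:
(802 - 1*2020) - 369/3585 = (802 - 2020) - 369/3585 = -1218 - 1*123/1195 = -1218 - 123/1195 = -1455633/1195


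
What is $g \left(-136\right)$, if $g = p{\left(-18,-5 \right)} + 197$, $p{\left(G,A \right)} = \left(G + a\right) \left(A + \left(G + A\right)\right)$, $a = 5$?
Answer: $-76296$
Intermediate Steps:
$p{\left(G,A \right)} = \left(5 + G\right) \left(G + 2 A\right)$ ($p{\left(G,A \right)} = \left(G + 5\right) \left(A + \left(G + A\right)\right) = \left(5 + G\right) \left(A + \left(A + G\right)\right) = \left(5 + G\right) \left(G + 2 A\right)$)
$g = 561$ ($g = \left(\left(-18\right)^{2} + 5 \left(-18\right) + 10 \left(-5\right) + 2 \left(-5\right) \left(-18\right)\right) + 197 = \left(324 - 90 - 50 + 180\right) + 197 = 364 + 197 = 561$)
$g \left(-136\right) = 561 \left(-136\right) = -76296$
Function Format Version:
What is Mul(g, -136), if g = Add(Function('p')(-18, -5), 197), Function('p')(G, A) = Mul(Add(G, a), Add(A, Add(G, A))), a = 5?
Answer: -76296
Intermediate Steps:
Function('p')(G, A) = Mul(Add(5, G), Add(G, Mul(2, A))) (Function('p')(G, A) = Mul(Add(G, 5), Add(A, Add(G, A))) = Mul(Add(5, G), Add(A, Add(A, G))) = Mul(Add(5, G), Add(G, Mul(2, A))))
g = 561 (g = Add(Add(Pow(-18, 2), Mul(5, -18), Mul(10, -5), Mul(2, -5, -18)), 197) = Add(Add(324, -90, -50, 180), 197) = Add(364, 197) = 561)
Mul(g, -136) = Mul(561, -136) = -76296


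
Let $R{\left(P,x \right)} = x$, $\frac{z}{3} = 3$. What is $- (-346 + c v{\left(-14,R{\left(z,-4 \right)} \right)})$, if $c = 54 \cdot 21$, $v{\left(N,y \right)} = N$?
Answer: $16222$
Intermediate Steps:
$z = 9$ ($z = 3 \cdot 3 = 9$)
$c = 1134$
$- (-346 + c v{\left(-14,R{\left(z,-4 \right)} \right)}) = - (-346 + 1134 \left(-14\right)) = - (-346 - 15876) = \left(-1\right) \left(-16222\right) = 16222$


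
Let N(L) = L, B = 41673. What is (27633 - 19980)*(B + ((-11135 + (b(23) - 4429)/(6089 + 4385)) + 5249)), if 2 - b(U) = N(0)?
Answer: 2868563359983/10474 ≈ 2.7387e+8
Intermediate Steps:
b(U) = 2 (b(U) = 2 - 1*0 = 2 + 0 = 2)
(27633 - 19980)*(B + ((-11135 + (b(23) - 4429)/(6089 + 4385)) + 5249)) = (27633 - 19980)*(41673 + ((-11135 + (2 - 4429)/(6089 + 4385)) + 5249)) = 7653*(41673 + ((-11135 - 4427/10474) + 5249)) = 7653*(41673 + (-116632417/10474 + 5249)) = 7653*(41673 - 61654391/10474) = 7653*(374828611/10474) = 2868563359983/10474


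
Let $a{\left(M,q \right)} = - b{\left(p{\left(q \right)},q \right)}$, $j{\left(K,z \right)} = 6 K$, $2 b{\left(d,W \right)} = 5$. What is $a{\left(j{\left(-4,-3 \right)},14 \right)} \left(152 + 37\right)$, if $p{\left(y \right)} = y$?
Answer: $- \frac{945}{2} \approx -472.5$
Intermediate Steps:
$b{\left(d,W \right)} = \frac{5}{2}$ ($b{\left(d,W \right)} = \frac{1}{2} \cdot 5 = \frac{5}{2}$)
$a{\left(M,q \right)} = - \frac{5}{2}$ ($a{\left(M,q \right)} = \left(-1\right) \frac{5}{2} = - \frac{5}{2}$)
$a{\left(j{\left(-4,-3 \right)},14 \right)} \left(152 + 37\right) = - \frac{5 \left(152 + 37\right)}{2} = \left(- \frac{5}{2}\right) 189 = - \frac{945}{2}$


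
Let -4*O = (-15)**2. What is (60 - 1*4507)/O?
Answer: 17788/225 ≈ 79.058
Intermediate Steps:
O = -225/4 (O = -1/4*(-15)**2 = -1/4*225 = -225/4 ≈ -56.250)
(60 - 1*4507)/O = (60 - 1*4507)/(-225/4) = (60 - 4507)*(-4/225) = -4447*(-4/225) = 17788/225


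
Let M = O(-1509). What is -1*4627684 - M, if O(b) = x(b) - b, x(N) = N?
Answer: -4627684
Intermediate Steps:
O(b) = 0 (O(b) = b - b = 0)
M = 0
-1*4627684 - M = -1*4627684 - 1*0 = -4627684 + 0 = -4627684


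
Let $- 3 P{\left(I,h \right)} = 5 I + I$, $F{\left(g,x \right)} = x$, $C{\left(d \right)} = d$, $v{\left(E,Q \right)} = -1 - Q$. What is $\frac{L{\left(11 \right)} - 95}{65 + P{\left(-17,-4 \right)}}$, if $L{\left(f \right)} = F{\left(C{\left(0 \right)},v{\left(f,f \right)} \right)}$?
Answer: $- \frac{107}{99} \approx -1.0808$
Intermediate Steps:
$L{\left(f \right)} = -1 - f$
$P{\left(I,h \right)} = - 2 I$ ($P{\left(I,h \right)} = - \frac{5 I + I}{3} = - \frac{6 I}{3} = - 2 I$)
$\frac{L{\left(11 \right)} - 95}{65 + P{\left(-17,-4 \right)}} = \frac{\left(-1 - 11\right) - 95}{65 - -34} = \frac{\left(-1 - 11\right) - 95}{65 + 34} = \frac{-12 - 95}{99} = \left(-107\right) \frac{1}{99} = - \frac{107}{99}$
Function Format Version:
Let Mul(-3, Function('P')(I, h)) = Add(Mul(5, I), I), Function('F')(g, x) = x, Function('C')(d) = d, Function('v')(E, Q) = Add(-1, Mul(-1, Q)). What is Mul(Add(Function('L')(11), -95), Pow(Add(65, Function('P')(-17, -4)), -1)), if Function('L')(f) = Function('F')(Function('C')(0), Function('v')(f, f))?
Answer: Rational(-107, 99) ≈ -1.0808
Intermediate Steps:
Function('L')(f) = Add(-1, Mul(-1, f))
Function('P')(I, h) = Mul(-2, I) (Function('P')(I, h) = Mul(Rational(-1, 3), Add(Mul(5, I), I)) = Mul(Rational(-1, 3), Mul(6, I)) = Mul(-2, I))
Mul(Add(Function('L')(11), -95), Pow(Add(65, Function('P')(-17, -4)), -1)) = Mul(Add(Add(-1, Mul(-1, 11)), -95), Pow(Add(65, Mul(-2, -17)), -1)) = Mul(Add(Add(-1, -11), -95), Pow(Add(65, 34), -1)) = Mul(Add(-12, -95), Pow(99, -1)) = Mul(-107, Rational(1, 99)) = Rational(-107, 99)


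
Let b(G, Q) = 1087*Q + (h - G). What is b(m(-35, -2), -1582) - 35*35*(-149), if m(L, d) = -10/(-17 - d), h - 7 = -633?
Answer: -4613207/3 ≈ -1.5377e+6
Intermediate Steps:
h = -626 (h = 7 - 633 = -626)
b(G, Q) = -626 - G + 1087*Q (b(G, Q) = 1087*Q + (-626 - G) = -626 - G + 1087*Q)
b(m(-35, -2), -1582) - 35*35*(-149) = (-626 - 10/(17 - 2) + 1087*(-1582)) - 35*35*(-149) = (-626 - 10/15 - 1719634) - 1225*(-149) = (-626 - 10/15 - 1719634) + 182525 = (-626 - 1*⅔ - 1719634) + 182525 = (-626 - ⅔ - 1719634) + 182525 = -5160782/3 + 182525 = -4613207/3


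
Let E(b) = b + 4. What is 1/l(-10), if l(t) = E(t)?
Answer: -⅙ ≈ -0.16667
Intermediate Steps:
E(b) = 4 + b
l(t) = 4 + t
1/l(-10) = 1/(4 - 10) = 1/(-6) = -⅙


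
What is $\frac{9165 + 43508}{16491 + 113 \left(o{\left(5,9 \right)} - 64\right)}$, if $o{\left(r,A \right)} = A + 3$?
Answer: $\frac{52673}{10615} \approx 4.9621$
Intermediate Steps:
$o{\left(r,A \right)} = 3 + A$
$\frac{9165 + 43508}{16491 + 113 \left(o{\left(5,9 \right)} - 64\right)} = \frac{9165 + 43508}{16491 + 113 \left(\left(3 + 9\right) - 64\right)} = \frac{52673}{16491 + 113 \left(12 - 64\right)} = \frac{52673}{16491 + 113 \left(-52\right)} = \frac{52673}{16491 - 5876} = \frac{52673}{10615}$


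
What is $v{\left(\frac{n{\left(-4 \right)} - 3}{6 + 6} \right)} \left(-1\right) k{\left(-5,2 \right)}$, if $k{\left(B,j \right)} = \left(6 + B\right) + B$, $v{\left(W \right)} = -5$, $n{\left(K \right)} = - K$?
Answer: $-20$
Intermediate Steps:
$k{\left(B,j \right)} = 6 + 2 B$
$v{\left(\frac{n{\left(-4 \right)} - 3}{6 + 6} \right)} \left(-1\right) k{\left(-5,2 \right)} = \left(-5\right) \left(-1\right) \left(6 + 2 \left(-5\right)\right) = 5 \left(6 - 10\right) = 5 \left(-4\right) = -20$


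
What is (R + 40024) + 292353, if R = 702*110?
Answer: 409597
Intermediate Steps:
R = 77220
(R + 40024) + 292353 = (77220 + 40024) + 292353 = 117244 + 292353 = 409597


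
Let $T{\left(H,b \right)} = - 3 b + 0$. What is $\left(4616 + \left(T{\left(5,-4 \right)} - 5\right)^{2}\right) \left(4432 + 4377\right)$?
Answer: $41093985$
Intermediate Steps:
$T{\left(H,b \right)} = - 3 b$
$\left(4616 + \left(T{\left(5,-4 \right)} - 5\right)^{2}\right) \left(4432 + 4377\right) = \left(4616 + \left(\left(-3\right) \left(-4\right) - 5\right)^{2}\right) \left(4432 + 4377\right) = \left(4616 + \left(12 - 5\right)^{2}\right) 8809 = \left(4616 + 7^{2}\right) 8809 = \left(4616 + 49\right) 8809 = 4665 \cdot 8809 = 41093985$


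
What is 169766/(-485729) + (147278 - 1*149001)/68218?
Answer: -12418008055/33135460922 ≈ -0.37476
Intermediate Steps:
169766/(-485729) + (147278 - 1*149001)/68218 = 169766*(-1/485729) + (147278 - 149001)*(1/68218) = -169766/485729 - 1723*1/68218 = -169766/485729 - 1723/68218 = -12418008055/33135460922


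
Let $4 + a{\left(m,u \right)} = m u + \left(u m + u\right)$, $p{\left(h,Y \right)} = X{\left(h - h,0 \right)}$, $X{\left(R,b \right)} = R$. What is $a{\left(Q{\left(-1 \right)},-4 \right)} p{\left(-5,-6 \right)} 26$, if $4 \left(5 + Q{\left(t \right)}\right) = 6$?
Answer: $0$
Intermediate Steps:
$Q{\left(t \right)} = - \frac{7}{2}$ ($Q{\left(t \right)} = -5 + \frac{1}{4} \cdot 6 = -5 + \frac{3}{2} = - \frac{7}{2}$)
$p{\left(h,Y \right)} = 0$ ($p{\left(h,Y \right)} = h - h = 0$)
$a{\left(m,u \right)} = -4 + u + 2 m u$ ($a{\left(m,u \right)} = -4 + \left(m u + \left(u m + u\right)\right) = -4 + \left(m u + \left(m u + u\right)\right) = -4 + \left(m u + \left(u + m u\right)\right) = -4 + \left(u + 2 m u\right) = -4 + u + 2 m u$)
$a{\left(Q{\left(-1 \right)},-4 \right)} p{\left(-5,-6 \right)} 26 = \left(-4 - 4 + 2 \left(- \frac{7}{2}\right) \left(-4\right)\right) 0 \cdot 26 = \left(-4 - 4 + 28\right) 0 \cdot 26 = 20 \cdot 0 \cdot 26 = 0 \cdot 26 = 0$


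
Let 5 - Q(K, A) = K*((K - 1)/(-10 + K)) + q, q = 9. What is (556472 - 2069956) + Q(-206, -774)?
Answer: -18159487/12 ≈ -1.5133e+6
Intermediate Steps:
Q(K, A) = -4 - K*(-1 + K)/(-10 + K) (Q(K, A) = 5 - (K*((K - 1)/(-10 + K)) + 9) = 5 - (K*((-1 + K)/(-10 + K)) + 9) = 5 - (K*(-1 + K)/(-10 + K) + 9) = 5 - (9 + K*(-1 + K)/(-10 + K)) = 5 + (-9 - K*(-1 + K)/(-10 + K)) = -4 - K*(-1 + K)/(-10 + K))
(556472 - 2069956) + Q(-206, -774) = (556472 - 2069956) + (40 - 1*(-206)**2 - 3*(-206))/(-10 - 206) = -1513484 + (40 - 1*42436 + 618)/(-216) = -1513484 - (40 - 42436 + 618)/216 = -1513484 - 1/216*(-41778) = -1513484 + 2321/12 = -18159487/12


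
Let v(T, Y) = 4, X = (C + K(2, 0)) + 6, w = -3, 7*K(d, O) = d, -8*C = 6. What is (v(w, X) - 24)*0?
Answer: 0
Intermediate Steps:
C = -¾ (C = -⅛*6 = -¾ ≈ -0.75000)
K(d, O) = d/7
X = 155/28 (X = (-¾ + (⅐)*2) + 6 = (-¾ + 2/7) + 6 = -13/28 + 6 = 155/28 ≈ 5.5357)
(v(w, X) - 24)*0 = (4 - 24)*0 = -20*0 = 0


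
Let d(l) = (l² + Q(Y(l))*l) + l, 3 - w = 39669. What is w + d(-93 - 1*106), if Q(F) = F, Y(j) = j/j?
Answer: -463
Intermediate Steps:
w = -39666 (w = 3 - 1*39669 = 3 - 39669 = -39666)
Y(j) = 1
d(l) = l² + 2*l (d(l) = (l² + 1*l) + l = (l² + l) + l = (l + l²) + l = l² + 2*l)
w + d(-93 - 1*106) = -39666 + (-93 - 1*106)*(2 + (-93 - 1*106)) = -39666 + (-93 - 106)*(2 + (-93 - 106)) = -39666 - 199*(2 - 199) = -39666 - 199*(-197) = -39666 + 39203 = -463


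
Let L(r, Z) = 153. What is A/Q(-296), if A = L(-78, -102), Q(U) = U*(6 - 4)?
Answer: -153/592 ≈ -0.25845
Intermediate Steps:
Q(U) = 2*U (Q(U) = U*2 = 2*U)
A = 153
A/Q(-296) = 153/((2*(-296))) = 153/(-592) = 153*(-1/592) = -153/592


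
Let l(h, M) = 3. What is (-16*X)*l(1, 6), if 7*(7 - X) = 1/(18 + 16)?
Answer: -39960/119 ≈ -335.80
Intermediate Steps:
X = 1665/238 (X = 7 - 1/(7*(18 + 16)) = 7 - ⅐/34 = 7 - ⅐*1/34 = 7 - 1/238 = 1665/238 ≈ 6.9958)
(-16*X)*l(1, 6) = -16*1665/238*3 = -13320/119*3 = -39960/119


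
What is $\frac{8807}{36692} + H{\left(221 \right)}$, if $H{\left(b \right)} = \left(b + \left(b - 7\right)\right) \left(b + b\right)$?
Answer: $\frac{7054779647}{36692} \approx 1.9227 \cdot 10^{5}$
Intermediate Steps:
$H{\left(b \right)} = 2 b \left(-7 + 2 b\right)$ ($H{\left(b \right)} = \left(b + \left(-7 + b\right)\right) 2 b = \left(-7 + 2 b\right) 2 b = 2 b \left(-7 + 2 b\right)$)
$\frac{8807}{36692} + H{\left(221 \right)} = \frac{8807}{36692} + 2 \cdot 221 \left(-7 + 2 \cdot 221\right) = 8807 \cdot \frac{1}{36692} + 2 \cdot 221 \left(-7 + 442\right) = \frac{8807}{36692} + 2 \cdot 221 \cdot 435 = \frac{8807}{36692} + 192270 = \frac{7054779647}{36692}$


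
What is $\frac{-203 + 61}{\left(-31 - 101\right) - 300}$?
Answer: $\frac{71}{216} \approx 0.3287$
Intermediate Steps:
$\frac{-203 + 61}{\left(-31 - 101\right) - 300} = - \frac{142}{\left(-31 - 101\right) - 300} = - \frac{142}{-132 - 300} = - \frac{142}{-432} = \left(-142\right) \left(- \frac{1}{432}\right) = \frac{71}{216}$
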